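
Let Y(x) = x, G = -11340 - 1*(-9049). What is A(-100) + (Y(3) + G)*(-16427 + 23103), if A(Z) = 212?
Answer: -15274476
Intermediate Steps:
G = -2291 (G = -11340 + 9049 = -2291)
A(-100) + (Y(3) + G)*(-16427 + 23103) = 212 + (3 - 2291)*(-16427 + 23103) = 212 - 2288*6676 = 212 - 15274688 = -15274476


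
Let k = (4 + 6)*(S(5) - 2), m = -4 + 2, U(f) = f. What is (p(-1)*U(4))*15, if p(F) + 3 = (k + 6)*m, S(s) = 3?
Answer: -2100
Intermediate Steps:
m = -2
k = 10 (k = (4 + 6)*(3 - 2) = 10*1 = 10)
p(F) = -35 (p(F) = -3 + (10 + 6)*(-2) = -3 + 16*(-2) = -3 - 32 = -35)
(p(-1)*U(4))*15 = -35*4*15 = -140*15 = -2100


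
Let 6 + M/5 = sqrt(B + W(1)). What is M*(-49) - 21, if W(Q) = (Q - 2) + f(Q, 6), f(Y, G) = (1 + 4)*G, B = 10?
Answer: 1449 - 245*sqrt(39) ≈ -81.025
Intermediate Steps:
f(Y, G) = 5*G
W(Q) = 28 + Q (W(Q) = (Q - 2) + 5*6 = (-2 + Q) + 30 = 28 + Q)
M = -30 + 5*sqrt(39) (M = -30 + 5*sqrt(10 + (28 + 1)) = -30 + 5*sqrt(10 + 29) = -30 + 5*sqrt(39) ≈ 1.2250)
M*(-49) - 21 = (-30 + 5*sqrt(39))*(-49) - 21 = (1470 - 245*sqrt(39)) - 21 = 1449 - 245*sqrt(39)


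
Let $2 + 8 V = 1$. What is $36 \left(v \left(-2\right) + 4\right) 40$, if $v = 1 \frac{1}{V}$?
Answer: $28800$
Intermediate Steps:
$V = - \frac{1}{8}$ ($V = - \frac{1}{4} + \frac{1}{8} \cdot 1 = - \frac{1}{4} + \frac{1}{8} = - \frac{1}{8} \approx -0.125$)
$v = -8$ ($v = 1 \frac{1}{- \frac{1}{8}} = 1 \left(-8\right) = -8$)
$36 \left(v \left(-2\right) + 4\right) 40 = 36 \left(\left(-8\right) \left(-2\right) + 4\right) 40 = 36 \left(16 + 4\right) 40 = 36 \cdot 20 \cdot 40 = 720 \cdot 40 = 28800$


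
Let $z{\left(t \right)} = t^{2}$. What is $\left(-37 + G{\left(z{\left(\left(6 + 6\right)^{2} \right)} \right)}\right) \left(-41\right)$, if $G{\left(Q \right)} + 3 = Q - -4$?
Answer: $-848700$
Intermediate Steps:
$G{\left(Q \right)} = 1 + Q$ ($G{\left(Q \right)} = -3 + \left(Q - -4\right) = -3 + \left(Q + 4\right) = -3 + \left(4 + Q\right) = 1 + Q$)
$\left(-37 + G{\left(z{\left(\left(6 + 6\right)^{2} \right)} \right)}\right) \left(-41\right) = \left(-37 + \left(1 + \left(\left(6 + 6\right)^{2}\right)^{2}\right)\right) \left(-41\right) = \left(-37 + \left(1 + \left(12^{2}\right)^{2}\right)\right) \left(-41\right) = \left(-37 + \left(1 + 144^{2}\right)\right) \left(-41\right) = \left(-37 + \left(1 + 20736\right)\right) \left(-41\right) = \left(-37 + 20737\right) \left(-41\right) = 20700 \left(-41\right) = -848700$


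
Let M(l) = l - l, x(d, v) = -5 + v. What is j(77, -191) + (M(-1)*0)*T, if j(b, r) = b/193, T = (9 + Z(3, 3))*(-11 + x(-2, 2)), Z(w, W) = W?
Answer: 77/193 ≈ 0.39896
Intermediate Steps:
T = -168 (T = (9 + 3)*(-11 + (-5 + 2)) = 12*(-11 - 3) = 12*(-14) = -168)
j(b, r) = b/193 (j(b, r) = b*(1/193) = b/193)
M(l) = 0
j(77, -191) + (M(-1)*0)*T = (1/193)*77 + (0*0)*(-168) = 77/193 + 0*(-168) = 77/193 + 0 = 77/193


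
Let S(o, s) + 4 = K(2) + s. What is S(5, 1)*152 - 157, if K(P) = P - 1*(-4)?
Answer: 299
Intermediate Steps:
K(P) = 4 + P (K(P) = P + 4 = 4 + P)
S(o, s) = 2 + s (S(o, s) = -4 + ((4 + 2) + s) = -4 + (6 + s) = 2 + s)
S(5, 1)*152 - 157 = (2 + 1)*152 - 157 = 3*152 - 157 = 456 - 157 = 299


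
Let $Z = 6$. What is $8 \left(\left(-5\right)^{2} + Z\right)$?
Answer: $248$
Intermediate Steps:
$8 \left(\left(-5\right)^{2} + Z\right) = 8 \left(\left(-5\right)^{2} + 6\right) = 8 \left(25 + 6\right) = 8 \cdot 31 = 248$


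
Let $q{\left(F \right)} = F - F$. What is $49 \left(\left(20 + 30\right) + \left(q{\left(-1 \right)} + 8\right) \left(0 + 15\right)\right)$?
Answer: $8330$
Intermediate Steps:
$q{\left(F \right)} = 0$
$49 \left(\left(20 + 30\right) + \left(q{\left(-1 \right)} + 8\right) \left(0 + 15\right)\right) = 49 \left(\left(20 + 30\right) + \left(0 + 8\right) \left(0 + 15\right)\right) = 49 \left(50 + 8 \cdot 15\right) = 49 \left(50 + 120\right) = 49 \cdot 170 = 8330$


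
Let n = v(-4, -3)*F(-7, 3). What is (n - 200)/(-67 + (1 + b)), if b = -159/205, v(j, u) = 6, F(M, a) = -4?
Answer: 45920/13689 ≈ 3.3545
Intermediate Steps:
b = -159/205 (b = -159*1/205 = -159/205 ≈ -0.77561)
n = -24 (n = 6*(-4) = -24)
(n - 200)/(-67 + (1 + b)) = (-24 - 200)/(-67 + (1 - 159/205)) = -224/(-67 + 46/205) = -224/(-13689/205) = -224*(-205/13689) = 45920/13689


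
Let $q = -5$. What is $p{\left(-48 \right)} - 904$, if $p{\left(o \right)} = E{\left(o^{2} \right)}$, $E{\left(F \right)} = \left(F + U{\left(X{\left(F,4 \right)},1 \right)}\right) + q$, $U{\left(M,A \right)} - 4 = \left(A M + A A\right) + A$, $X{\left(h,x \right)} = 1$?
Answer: $1402$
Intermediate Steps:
$U{\left(M,A \right)} = 4 + A + A^{2} + A M$ ($U{\left(M,A \right)} = 4 + \left(\left(A M + A A\right) + A\right) = 4 + \left(\left(A M + A^{2}\right) + A\right) = 4 + \left(\left(A^{2} + A M\right) + A\right) = 4 + \left(A + A^{2} + A M\right) = 4 + A + A^{2} + A M$)
$E{\left(F \right)} = 2 + F$ ($E{\left(F \right)} = \left(F + \left(4 + 1 + 1^{2} + 1 \cdot 1\right)\right) - 5 = \left(F + \left(4 + 1 + 1 + 1\right)\right) - 5 = \left(F + 7\right) - 5 = \left(7 + F\right) - 5 = 2 + F$)
$p{\left(o \right)} = 2 + o^{2}$
$p{\left(-48 \right)} - 904 = \left(2 + \left(-48\right)^{2}\right) - 904 = \left(2 + 2304\right) - 904 = 2306 - 904 = 1402$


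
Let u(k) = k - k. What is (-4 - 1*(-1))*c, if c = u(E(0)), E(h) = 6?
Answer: 0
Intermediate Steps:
u(k) = 0
c = 0
(-4 - 1*(-1))*c = (-4 - 1*(-1))*0 = (-4 + 1)*0 = -3*0 = 0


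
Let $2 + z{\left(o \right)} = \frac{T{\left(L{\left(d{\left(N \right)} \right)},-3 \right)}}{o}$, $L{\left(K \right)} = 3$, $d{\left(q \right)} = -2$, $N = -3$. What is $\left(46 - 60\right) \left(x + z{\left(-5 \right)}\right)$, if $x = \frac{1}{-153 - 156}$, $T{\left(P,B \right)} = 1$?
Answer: $\frac{47656}{1545} \approx 30.845$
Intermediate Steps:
$x = - \frac{1}{309}$ ($x = \frac{1}{-309} = - \frac{1}{309} \approx -0.0032362$)
$z{\left(o \right)} = -2 + \frac{1}{o}$ ($z{\left(o \right)} = -2 + 1 \frac{1}{o} = -2 + \frac{1}{o}$)
$\left(46 - 60\right) \left(x + z{\left(-5 \right)}\right) = \left(46 - 60\right) \left(- \frac{1}{309} - \left(2 - \frac{1}{-5}\right)\right) = - 14 \left(- \frac{1}{309} - \frac{11}{5}\right) = \left(-14\right) \left(- \frac{3404}{1545}\right) = \frac{47656}{1545}$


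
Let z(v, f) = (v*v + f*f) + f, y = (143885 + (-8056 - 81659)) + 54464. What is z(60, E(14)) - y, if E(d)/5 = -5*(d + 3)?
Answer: 75166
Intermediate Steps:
y = 108634 (y = (143885 - 89715) + 54464 = 54170 + 54464 = 108634)
E(d) = -75 - 25*d (E(d) = 5*(-5*(d + 3)) = 5*(-5*(3 + d)) = 5*(-15 - 5*d) = -75 - 25*d)
z(v, f) = f + f² + v² (z(v, f) = (v² + f²) + f = (f² + v²) + f = f + f² + v²)
z(60, E(14)) - y = ((-75 - 25*14) + (-75 - 25*14)² + 60²) - 1*108634 = ((-75 - 350) + (-75 - 350)² + 3600) - 108634 = (-425 + (-425)² + 3600) - 108634 = (-425 + 180625 + 3600) - 108634 = 183800 - 108634 = 75166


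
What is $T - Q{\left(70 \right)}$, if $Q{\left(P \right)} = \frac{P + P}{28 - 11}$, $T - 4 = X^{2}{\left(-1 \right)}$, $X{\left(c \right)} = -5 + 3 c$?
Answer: $\frac{1016}{17} \approx 59.765$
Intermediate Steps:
$T = 68$ ($T = 4 + \left(-5 + 3 \left(-1\right)\right)^{2} = 4 + \left(-5 - 3\right)^{2} = 4 + \left(-8\right)^{2} = 4 + 64 = 68$)
$Q{\left(P \right)} = \frac{2 P}{17}$
$T - Q{\left(70 \right)} = 68 - \frac{2}{17} \cdot 70 = 68 - \frac{140}{17} = \frac{1016}{17}$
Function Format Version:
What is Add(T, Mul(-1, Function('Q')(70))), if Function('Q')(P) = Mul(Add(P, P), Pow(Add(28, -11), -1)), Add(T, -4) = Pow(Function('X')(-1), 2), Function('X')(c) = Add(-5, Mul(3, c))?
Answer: Rational(1016, 17) ≈ 59.765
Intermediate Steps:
T = 68 (T = Add(4, Pow(Add(-5, Mul(3, -1)), 2)) = Add(4, Pow(Add(-5, -3), 2)) = Add(4, Pow(-8, 2)) = Add(4, 64) = 68)
Function('Q')(P) = Mul(Rational(2, 17), P) (Function('Q')(P) = Mul(Mul(2, P), Pow(17, -1)) = Mul(Mul(2, P), Rational(1, 17)) = Mul(Rational(2, 17), P))
Add(T, Mul(-1, Function('Q')(70))) = Add(68, Mul(-1, Mul(Rational(2, 17), 70))) = Add(68, Mul(-1, Rational(140, 17))) = Add(68, Rational(-140, 17)) = Rational(1016, 17)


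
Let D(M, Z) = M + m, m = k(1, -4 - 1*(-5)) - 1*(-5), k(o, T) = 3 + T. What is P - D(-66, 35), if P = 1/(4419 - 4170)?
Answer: 14194/249 ≈ 57.004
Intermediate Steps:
P = 1/249 ≈ 0.0040161
m = 9 (m = (3 + (-4 - 1*(-5))) - 1*(-5) = (3 + (-4 + 5)) + 5 = (3 + 1) + 5 = 4 + 5 = 9)
D(M, Z) = 9 + M (D(M, Z) = M + 9 = 9 + M)
P - D(-66, 35) = 1/249 - (9 - 66) = 1/249 - 1*(-57) = 1/249 + 57 = 14194/249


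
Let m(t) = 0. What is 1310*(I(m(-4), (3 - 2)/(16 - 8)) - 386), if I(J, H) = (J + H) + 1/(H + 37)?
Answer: -600487625/1188 ≈ -5.0546e+5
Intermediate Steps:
I(J, H) = H + J + 1/(37 + H) (I(J, H) = (H + J) + 1/(37 + H) = H + J + 1/(37 + H))
1310*(I(m(-4), (3 - 2)/(16 - 8)) - 386) = 1310*((1 + ((3 - 2)/(16 - 8))² + 37*((3 - 2)/(16 - 8)) + 37*0 + ((3 - 2)/(16 - 8))*0)/(37 + (3 - 2)/(16 - 8)) - 386) = 1310*((1 + (1/8)² + 37*(1/8) + 0 + (1/8)*0)/(37 + 1/8) - 386) = 1310*((1 + (1*(⅛))² + 37*(1*(⅛)) + 0 + (1*(⅛))*0)/(37 + 1*(⅛)) - 386) = 1310*((1 + (⅛)² + 37*(⅛) + 0 + (⅛)*0)/(37 + ⅛) - 386) = 1310*((1 + 1/64 + 37/8 + 0 + 0)/(297/8) - 386) = 1310*((8/297)*(361/64) - 386) = 1310*(361/2376 - 386) = 1310*(-916775/2376) = -600487625/1188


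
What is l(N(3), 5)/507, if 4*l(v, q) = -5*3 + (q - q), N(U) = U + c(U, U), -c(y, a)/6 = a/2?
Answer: -5/676 ≈ -0.0073965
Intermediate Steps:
c(y, a) = -3*a (c(y, a) = -6*a/2 = -3*a)
N(U) = -2*U (N(U) = U - 3*U = -2*U)
l(v, q) = -15/4 (l(v, q) = (-5*3 + (q - q))/4 = (-15 + 0)/4 = (¼)*(-15) = -15/4)
l(N(3), 5)/507 = -15/4/507 = -15/4*1/507 = -5/676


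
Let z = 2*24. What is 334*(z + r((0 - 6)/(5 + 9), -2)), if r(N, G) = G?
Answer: 15364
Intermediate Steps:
z = 48
334*(z + r((0 - 6)/(5 + 9), -2)) = 334*(48 - 2) = 334*46 = 15364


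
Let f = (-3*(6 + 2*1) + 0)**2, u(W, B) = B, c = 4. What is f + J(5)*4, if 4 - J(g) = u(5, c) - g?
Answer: 596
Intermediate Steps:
J(g) = g (J(g) = 4 - (4 - g) = 4 + (-4 + g) = g)
f = 576 (f = (-3*(6 + 2) + 0)**2 = (-3*8 + 0)**2 = (-24 + 0)**2 = (-24)**2 = 576)
f + J(5)*4 = 576 + 5*4 = 576 + 20 = 596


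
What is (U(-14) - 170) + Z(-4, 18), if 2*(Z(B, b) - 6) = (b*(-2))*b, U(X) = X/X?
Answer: -487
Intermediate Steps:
U(X) = 1
Z(B, b) = 6 - b**2 (Z(B, b) = 6 + ((b*(-2))*b)/2 = 6 + ((-2*b)*b)/2 = 6 + (-2*b**2)/2 = 6 - b**2)
(U(-14) - 170) + Z(-4, 18) = (1 - 170) + (6 - 1*18**2) = -169 + (6 - 1*324) = -169 + (6 - 324) = -169 - 318 = -487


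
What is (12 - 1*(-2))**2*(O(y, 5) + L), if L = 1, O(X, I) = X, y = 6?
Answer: 1372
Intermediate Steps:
(12 - 1*(-2))**2*(O(y, 5) + L) = (12 - 1*(-2))**2*(6 + 1) = (12 + 2)**2*7 = 14**2*7 = 196*7 = 1372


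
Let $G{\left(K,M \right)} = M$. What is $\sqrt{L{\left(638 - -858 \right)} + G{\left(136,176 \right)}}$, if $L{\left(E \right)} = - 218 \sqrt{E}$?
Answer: $2 \sqrt{44 - 109 \sqrt{374}} \approx 90.862 i$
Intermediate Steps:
$\sqrt{L{\left(638 - -858 \right)} + G{\left(136,176 \right)}} = \sqrt{- 218 \sqrt{638 - -858} + 176} = \sqrt{- 218 \sqrt{638 + 858} + 176} = \sqrt{- 218 \sqrt{1496} + 176} = \sqrt{- 218 \cdot 2 \sqrt{374} + 176} = \sqrt{- 436 \sqrt{374} + 176} = \sqrt{176 - 436 \sqrt{374}}$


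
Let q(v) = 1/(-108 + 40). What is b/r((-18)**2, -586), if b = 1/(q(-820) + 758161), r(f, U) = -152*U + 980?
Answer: 17/1160656521811 ≈ 1.4647e-11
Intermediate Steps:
q(v) = -1/68 (q(v) = 1/(-68) = -1/68)
r(f, U) = 980 - 152*U
b = 68/51554947 (b = 1/(-1/68 + 758161) = 1/(51554947/68) = 68/51554947 ≈ 1.3190e-6)
b/r((-18)**2, -586) = 68/(51554947*(980 - 152*(-586))) = 68/(51554947*(980 + 89072)) = (68/51554947)/90052 = (68/51554947)*(1/90052) = 17/1160656521811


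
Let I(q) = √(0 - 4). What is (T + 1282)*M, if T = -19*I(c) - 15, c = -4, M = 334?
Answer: 423178 - 12692*I ≈ 4.2318e+5 - 12692.0*I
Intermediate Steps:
I(q) = 2*I (I(q) = √(-4) = 2*I)
T = -15 - 38*I (T = -38*I - 15 = -15 - 38*I ≈ -15.0 - 38.0*I)
(T + 1282)*M = ((-15 - 38*I) + 1282)*334 = (1267 - 38*I)*334 = 423178 - 12692*I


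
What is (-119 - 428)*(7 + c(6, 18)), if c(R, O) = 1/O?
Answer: -69469/18 ≈ -3859.4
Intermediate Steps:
(-119 - 428)*(7 + c(6, 18)) = (-119 - 428)*(7 + 1/18) = -547*(7 + 1/18) = -547*127/18 = -69469/18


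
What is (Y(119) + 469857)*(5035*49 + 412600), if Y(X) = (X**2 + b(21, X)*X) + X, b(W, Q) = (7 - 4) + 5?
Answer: 319826454035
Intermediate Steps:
b(W, Q) = 8 (b(W, Q) = 3 + 5 = 8)
Y(X) = X**2 + 9*X (Y(X) = (X**2 + 8*X) + X = X**2 + 9*X)
(Y(119) + 469857)*(5035*49 + 412600) = (119*(9 + 119) + 469857)*(5035*49 + 412600) = (119*128 + 469857)*(246715 + 412600) = (15232 + 469857)*659315 = 485089*659315 = 319826454035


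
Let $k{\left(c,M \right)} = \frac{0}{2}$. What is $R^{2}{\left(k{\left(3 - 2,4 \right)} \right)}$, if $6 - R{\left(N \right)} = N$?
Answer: $36$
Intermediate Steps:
$k{\left(c,M \right)} = 0$ ($k{\left(c,M \right)} = 0 \cdot \frac{1}{2} = 0$)
$R{\left(N \right)} = 6 - N$
$R^{2}{\left(k{\left(3 - 2,4 \right)} \right)} = \left(6 - 0\right)^{2} = \left(6 + 0\right)^{2} = 6^{2} = 36$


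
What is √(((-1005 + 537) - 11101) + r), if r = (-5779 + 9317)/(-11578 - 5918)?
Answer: I*√303622143/162 ≈ 107.56*I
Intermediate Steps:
r = -1769/8748 (r = 3538/(-17496) = 3538*(-1/17496) = -1769/8748 ≈ -0.20222)
√(((-1005 + 537) - 11101) + r) = √(((-1005 + 537) - 11101) - 1769/8748) = √((-468 - 11101) - 1769/8748) = √(-11569 - 1769/8748) = √(-101207381/8748) = I*√303622143/162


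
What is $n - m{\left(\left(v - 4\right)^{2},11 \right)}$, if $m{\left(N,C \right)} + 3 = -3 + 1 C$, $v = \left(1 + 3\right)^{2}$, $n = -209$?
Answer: $-214$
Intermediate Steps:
$v = 16$ ($v = 4^{2} = 16$)
$m{\left(N,C \right)} = -6 + C$ ($m{\left(N,C \right)} = -3 + \left(-3 + 1 C\right) = -3 + \left(-3 + C\right) = -6 + C$)
$n - m{\left(\left(v - 4\right)^{2},11 \right)} = -209 - \left(-6 + 11\right) = -209 - 5 = -214$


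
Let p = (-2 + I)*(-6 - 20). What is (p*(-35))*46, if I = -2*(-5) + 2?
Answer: 418600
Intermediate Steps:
I = 12 (I = 10 + 2 = 12)
p = -260 (p = (-2 + 12)*(-6 - 20) = 10*(-26) = -260)
(p*(-35))*46 = -260*(-35)*46 = 9100*46 = 418600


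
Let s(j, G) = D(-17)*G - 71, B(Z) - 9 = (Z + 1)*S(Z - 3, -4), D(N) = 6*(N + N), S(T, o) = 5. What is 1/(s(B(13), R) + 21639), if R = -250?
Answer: 1/72568 ≈ 1.3780e-5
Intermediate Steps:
D(N) = 12*N (D(N) = 6*(2*N) = 12*N)
B(Z) = 14 + 5*Z (B(Z) = 9 + (Z + 1)*5 = 9 + (1 + Z)*5 = 9 + (5 + 5*Z) = 14 + 5*Z)
s(j, G) = -71 - 204*G (s(j, G) = (12*(-17))*G - 71 = -204*G - 71 = -71 - 204*G)
1/(s(B(13), R) + 21639) = 1/((-71 - 204*(-250)) + 21639) = 1/((-71 + 51000) + 21639) = 1/(50929 + 21639) = 1/72568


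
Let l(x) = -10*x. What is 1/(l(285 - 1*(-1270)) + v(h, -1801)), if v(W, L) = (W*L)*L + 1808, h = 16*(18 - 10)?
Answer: 1/415167186 ≈ 2.4087e-9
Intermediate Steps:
h = 128 (h = 16*8 = 128)
v(W, L) = 1808 + W*L² (v(W, L) = (L*W)*L + 1808 = W*L² + 1808 = 1808 + W*L²)
1/(l(285 - 1*(-1270)) + v(h, -1801)) = 1/(-10*(285 - 1*(-1270)) + (1808 + 128*(-1801)²)) = 1/(-10*(285 + 1270) + (1808 + 128*3243601)) = 1/(-10*1555 + (1808 + 415180928)) = 1/(-15550 + 415182736) = 1/415167186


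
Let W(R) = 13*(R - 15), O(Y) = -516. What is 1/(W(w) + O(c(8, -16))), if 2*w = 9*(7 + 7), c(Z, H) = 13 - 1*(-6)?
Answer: 1/108 ≈ 0.0092593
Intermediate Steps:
c(Z, H) = 19 (c(Z, H) = 13 + 6 = 19)
w = 63 (w = (9*(7 + 7))/2 = (9*14)/2 = (1/2)*126 = 63)
W(R) = -195 + 13*R (W(R) = 13*(-15 + R) = -195 + 13*R)
1/(W(w) + O(c(8, -16))) = 1/((-195 + 13*63) - 516) = 1/((-195 + 819) - 516) = 1/(624 - 516) = 1/108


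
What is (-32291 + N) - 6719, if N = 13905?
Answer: -25105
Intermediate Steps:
(-32291 + N) - 6719 = (-32291 + 13905) - 6719 = -18386 - 6719 = -25105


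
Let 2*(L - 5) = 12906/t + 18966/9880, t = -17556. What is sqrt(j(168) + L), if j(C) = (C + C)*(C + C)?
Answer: sqrt(16335612203900990)/380380 ≈ 336.01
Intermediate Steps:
j(C) = 4*C**2 (j(C) = (2*C)*(2*C) = 4*C**2)
L = 4254361/760760 (L = 5 + (12906/(-17556) + 18966/9880)/2 = 5 + (12906*(-1/17556) + 18966*(1/9880))/2 = 5 + (-2151/2926 + 9483/4940)/2 = 5 + (1/2)*(450561/380380) = 5 + 450561/760760 = 4254361/760760 ≈ 5.5923)
sqrt(j(168) + L) = sqrt(4*168**2 + 4254361/760760) = sqrt(4*28224 + 4254361/760760) = sqrt(112896 + 4254361/760760) = sqrt(85891015321/760760) = sqrt(16335612203900990)/380380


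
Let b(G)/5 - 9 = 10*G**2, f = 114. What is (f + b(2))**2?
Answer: 128881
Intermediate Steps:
b(G) = 45 + 50*G**2 (b(G) = 45 + 5*(10*G**2) = 45 + 50*G**2)
(f + b(2))**2 = (114 + (45 + 50*2**2))**2 = (114 + (45 + 50*4))**2 = (114 + (45 + 200))**2 = (114 + 245)**2 = 359**2 = 128881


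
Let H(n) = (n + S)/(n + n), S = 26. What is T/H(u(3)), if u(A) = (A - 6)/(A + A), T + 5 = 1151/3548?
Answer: 16589/90474 ≈ 0.18336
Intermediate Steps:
T = -16589/3548 (T = -5 + 1151/3548 = -16589/3548 ≈ -4.6756)
u(A) = (-6 + A)/(2*A) (u(A) = (-6 + A)/((2*A)) = (-6 + A)*(1/(2*A)) = (-6 + A)/(2*A))
H(n) = (26 + n)/(2*n) (H(n) = (n + 26)/(n + n) = (26 + n)/((2*n)) = (26 + n)*(1/(2*n)) = (26 + n)/(2*n))
T/H(u(3)) = -16589*(-6 + 3)/(3*(26 + (1/2)*(-6 + 3)/3))/3548 = -16589*(-1/(26 + (1/2)*(1/3)*(-3)))/3548 = -16589*(-1/(26 - 1/2))/3548 = -16589/(3548*((1/2)*(-2)*(51/2))) = -16589/(3548*(-51/2)) = -16589/3548*(-2/51) = 16589/90474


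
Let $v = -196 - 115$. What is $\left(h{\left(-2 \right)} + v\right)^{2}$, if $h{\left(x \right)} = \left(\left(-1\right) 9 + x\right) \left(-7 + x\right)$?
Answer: $44944$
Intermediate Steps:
$v = -311$
$h{\left(x \right)} = \left(-9 + x\right) \left(-7 + x\right)$
$\left(h{\left(-2 \right)} + v\right)^{2} = \left(\left(63 + \left(-2\right)^{2} - -32\right) - 311\right)^{2} = \left(\left(63 + 4 + 32\right) - 311\right)^{2} = \left(99 - 311\right)^{2} = \left(-212\right)^{2} = 44944$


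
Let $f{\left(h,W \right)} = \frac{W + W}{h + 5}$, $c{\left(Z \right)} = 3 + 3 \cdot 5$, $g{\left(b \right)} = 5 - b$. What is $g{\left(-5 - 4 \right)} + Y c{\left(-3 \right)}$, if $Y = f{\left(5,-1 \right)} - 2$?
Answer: $- \frac{128}{5} \approx -25.6$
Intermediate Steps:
$c{\left(Z \right)} = 18$ ($c{\left(Z \right)} = 3 + 15 = 18$)
$f{\left(h,W \right)} = \frac{2 W}{5 + h}$
$Y = - \frac{11}{5}$ ($Y = 2 \left(-1\right) \frac{1}{5 + 5} - 2 = 2 \left(-1\right) \frac{1}{10} - 2 = - \frac{1}{5} - 2 = - \frac{11}{5} \approx -2.2$)
$g{\left(-5 - 4 \right)} + Y c{\left(-3 \right)} = \left(5 - \left(-5 - 4\right)\right) - \frac{198}{5} = \left(5 - -9\right) - \frac{198}{5} = \left(5 + 9\right) - \frac{198}{5} = 14 - \frac{198}{5} = - \frac{128}{5}$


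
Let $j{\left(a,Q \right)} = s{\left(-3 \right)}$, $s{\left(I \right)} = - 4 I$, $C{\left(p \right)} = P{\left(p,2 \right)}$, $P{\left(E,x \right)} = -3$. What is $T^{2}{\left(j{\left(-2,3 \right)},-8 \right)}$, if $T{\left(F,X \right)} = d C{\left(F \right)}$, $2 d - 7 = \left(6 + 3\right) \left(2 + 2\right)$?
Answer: $\frac{16641}{4} \approx 4160.3$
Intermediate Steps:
$C{\left(p \right)} = -3$
$d = \frac{43}{2}$ ($d = \frac{7}{2} + \frac{\left(6 + 3\right) \left(2 + 2\right)}{2} = \frac{7}{2} + \frac{9 \cdot 4}{2} = \frac{7}{2} + \frac{1}{2} \cdot 36 = \frac{7}{2} + 18 = \frac{43}{2} \approx 21.5$)
$j{\left(a,Q \right)} = 12$ ($j{\left(a,Q \right)} = \left(-4\right) \left(-3\right) = 12$)
$T{\left(F,X \right)} = - \frac{129}{2}$ ($T{\left(F,X \right)} = \frac{43}{2} \left(-3\right) = - \frac{129}{2}$)
$T^{2}{\left(j{\left(-2,3 \right)},-8 \right)} = \left(- \frac{129}{2}\right)^{2} = \frac{16641}{4}$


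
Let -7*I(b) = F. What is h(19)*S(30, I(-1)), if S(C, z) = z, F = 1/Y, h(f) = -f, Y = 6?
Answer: 19/42 ≈ 0.45238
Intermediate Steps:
F = 1/6 ≈ 0.16667
I(b) = -1/42 (I(b) = -1/7*1/6 = -1/42)
h(19)*S(30, I(-1)) = -1*19*(-1/42) = -19*(-1/42) = 19/42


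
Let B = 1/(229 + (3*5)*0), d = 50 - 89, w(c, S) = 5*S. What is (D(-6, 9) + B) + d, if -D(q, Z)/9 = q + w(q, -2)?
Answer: 24046/229 ≈ 105.00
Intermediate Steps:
D(q, Z) = 90 - 9*q (D(q, Z) = -9*(q + 5*(-2)) = -9*(q - 10) = -9*(-10 + q) = 90 - 9*q)
d = -39
B = 1/229 (B = 1/(229 + 15*0) = 1/(229 + 0) = 1/229 ≈ 0.0043668)
(D(-6, 9) + B) + d = ((90 - 9*(-6)) + 1/229) - 39 = ((90 + 54) + 1/229) - 39 = (144 + 1/229) - 39 = 32977/229 - 39 = 24046/229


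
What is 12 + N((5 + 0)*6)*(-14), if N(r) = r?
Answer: -408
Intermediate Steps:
12 + N((5 + 0)*6)*(-14) = 12 + ((5 + 0)*6)*(-14) = 12 + (5*6)*(-14) = 12 + 30*(-14) = 12 - 420 = -408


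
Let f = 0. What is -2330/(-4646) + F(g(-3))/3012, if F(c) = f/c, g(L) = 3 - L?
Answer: 1165/2323 ≈ 0.50151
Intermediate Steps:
F(c) = 0 (F(c) = 0/c = 0)
-2330/(-4646) + F(g(-3))/3012 = -2330/(-4646) + 0/3012 = -2330*(-1/4646) + 0*(1/3012) = 1165/2323 + 0 = 1165/2323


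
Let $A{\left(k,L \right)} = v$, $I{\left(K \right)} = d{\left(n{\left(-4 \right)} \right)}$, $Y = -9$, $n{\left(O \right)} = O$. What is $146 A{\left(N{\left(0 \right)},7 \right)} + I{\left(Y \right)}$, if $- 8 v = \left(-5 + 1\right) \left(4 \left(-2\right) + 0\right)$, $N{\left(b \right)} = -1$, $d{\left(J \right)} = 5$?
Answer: $-579$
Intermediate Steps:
$I{\left(K \right)} = 5$
$v = -4$ ($v = - \frac{\left(-5 + 1\right) \left(4 \left(-2\right) + 0\right)}{8} = - \frac{\left(-4\right) \left(-8 + 0\right)}{8} = - \frac{\left(-4\right) \left(-8\right)}{8} = \left(- \frac{1}{8}\right) 32 = -4$)
$A{\left(k,L \right)} = -4$
$146 A{\left(N{\left(0 \right)},7 \right)} + I{\left(Y \right)} = 146 \left(-4\right) + 5 = -584 + 5 = -579$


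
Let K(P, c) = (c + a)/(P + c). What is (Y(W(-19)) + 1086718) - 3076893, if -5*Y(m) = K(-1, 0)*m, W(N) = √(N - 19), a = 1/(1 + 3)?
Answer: -1990175 + I*√38/20 ≈ -1.9902e+6 + 0.30822*I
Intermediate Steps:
a = ¼ (a = 1/4 = ¼ ≈ 0.25000)
W(N) = √(-19 + N)
K(P, c) = (¼ + c)/(P + c) (K(P, c) = (c + ¼)/(P + c) = (¼ + c)/(P + c))
Y(m) = m/20 (Y(m) = -(¼ + 0)/(-1 + 0)*m/5 = -(¼)/(-1)*m/5 = -(-1*¼)*m/5 = -(-1)*m/20 = m/20)
(Y(W(-19)) + 1086718) - 3076893 = (√(-19 - 19)/20 + 1086718) - 3076893 = (√(-38)/20 + 1086718) - 3076893 = ((I*√38)/20 + 1086718) - 3076893 = (I*√38/20 + 1086718) - 3076893 = (1086718 + I*√38/20) - 3076893 = -1990175 + I*√38/20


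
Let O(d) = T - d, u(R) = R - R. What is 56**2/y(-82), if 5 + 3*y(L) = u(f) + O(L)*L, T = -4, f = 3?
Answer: -9408/6401 ≈ -1.4698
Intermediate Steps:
u(R) = 0
O(d) = -4 - d
y(L) = -5/3 + L*(-4 - L)/3 (y(L) = -5/3 + (0 + (-4 - L)*L)/3 = -5/3 + (0 + L*(-4 - L))/3 = -5/3 + (L*(-4 - L))/3 = -5/3 + L*(-4 - L)/3)
56**2/y(-82) = 56**2/(-5/3 - 1/3*(-82)*(4 - 82)) = 3136/(-5/3 - 1/3*(-82)*(-78)) = 3136/(-5/3 - 2132) = 3136/(-6401/3) = 3136*(-3/6401) = -9408/6401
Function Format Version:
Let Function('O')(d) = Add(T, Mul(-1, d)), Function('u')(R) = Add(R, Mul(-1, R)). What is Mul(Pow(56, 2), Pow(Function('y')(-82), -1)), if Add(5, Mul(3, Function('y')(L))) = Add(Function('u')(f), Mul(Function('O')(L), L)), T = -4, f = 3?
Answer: Rational(-9408, 6401) ≈ -1.4698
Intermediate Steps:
Function('u')(R) = 0
Function('O')(d) = Add(-4, Mul(-1, d))
Function('y')(L) = Add(Rational(-5, 3), Mul(Rational(1, 3), L, Add(-4, Mul(-1, L)))) (Function('y')(L) = Add(Rational(-5, 3), Mul(Rational(1, 3), Add(0, Mul(Add(-4, Mul(-1, L)), L)))) = Add(Rational(-5, 3), Mul(Rational(1, 3), Add(0, Mul(L, Add(-4, Mul(-1, L)))))) = Add(Rational(-5, 3), Mul(Rational(1, 3), Mul(L, Add(-4, Mul(-1, L))))) = Add(Rational(-5, 3), Mul(Rational(1, 3), L, Add(-4, Mul(-1, L)))))
Mul(Pow(56, 2), Pow(Function('y')(-82), -1)) = Mul(Pow(56, 2), Pow(Add(Rational(-5, 3), Mul(Rational(-1, 3), -82, Add(4, -82))), -1)) = Mul(3136, Pow(Add(Rational(-5, 3), Mul(Rational(-1, 3), -82, -78)), -1)) = Mul(3136, Pow(Add(Rational(-5, 3), -2132), -1)) = Mul(3136, Pow(Rational(-6401, 3), -1)) = Mul(3136, Rational(-3, 6401)) = Rational(-9408, 6401)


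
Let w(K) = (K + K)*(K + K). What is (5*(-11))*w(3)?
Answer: -1980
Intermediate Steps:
w(K) = 4*K**2 (w(K) = (2*K)*(2*K) = 4*K**2)
(5*(-11))*w(3) = (5*(-11))*(4*3**2) = -220*9 = -55*36 = -1980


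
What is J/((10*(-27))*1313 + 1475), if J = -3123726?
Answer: 3123726/353035 ≈ 8.8482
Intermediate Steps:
J/((10*(-27))*1313 + 1475) = -3123726/((10*(-27))*1313 + 1475) = -3123726/(-270*1313 + 1475) = -3123726/(-354510 + 1475) = -3123726/(-353035) = -3123726*(-1/353035) = 3123726/353035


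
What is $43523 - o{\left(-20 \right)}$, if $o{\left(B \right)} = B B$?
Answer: $43123$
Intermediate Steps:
$o{\left(B \right)} = B^{2}$
$43523 - o{\left(-20 \right)} = 43523 - \left(-20\right)^{2} = 43523 - 400 = 43123$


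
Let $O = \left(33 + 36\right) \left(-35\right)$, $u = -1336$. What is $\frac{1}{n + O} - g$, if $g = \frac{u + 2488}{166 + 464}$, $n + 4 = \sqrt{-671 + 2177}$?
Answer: $- \frac{74897637}{40950385} - \frac{\sqrt{1506}}{5850055} \approx -1.829$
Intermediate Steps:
$n = -4 + \sqrt{1506}$ ($n = -4 + \sqrt{-671 + 2177} = -4 + \sqrt{1506} \approx 34.807$)
$g = \frac{64}{35}$ ($g = \frac{-1336 + 2488}{166 + 464} = \frac{1152}{630} = 1152 \cdot \frac{1}{630} = \frac{64}{35} \approx 1.8286$)
$O = -2415$ ($O = 69 \left(-35\right) = -2415$)
$\frac{1}{n + O} - g = \frac{1}{\left(-4 + \sqrt{1506}\right) - 2415} - \frac{64}{35} = \frac{1}{-2419 + \sqrt{1506}} - \frac{64}{35} = - \frac{64}{35} + \frac{1}{-2419 + \sqrt{1506}}$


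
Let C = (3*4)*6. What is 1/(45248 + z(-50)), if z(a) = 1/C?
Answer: 72/3257857 ≈ 2.2100e-5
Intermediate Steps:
C = 72 (C = 12*6 = 72)
z(a) = 1/72
1/(45248 + z(-50)) = 1/(45248 + 1/72) = 1/(3257857/72) = 72/3257857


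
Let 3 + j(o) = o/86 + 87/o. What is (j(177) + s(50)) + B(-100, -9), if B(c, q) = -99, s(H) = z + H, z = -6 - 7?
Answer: -316873/5074 ≈ -62.450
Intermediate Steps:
z = -13
s(H) = -13 + H
j(o) = -3 + 87/o + o/86 (j(o) = -3 + (o/86 + 87/o) = -3 + (87/o + o/86) = -3 + 87/o + o/86)
(j(177) + s(50)) + B(-100, -9) = ((-3 + 87/177 + (1/86)*177) + (-13 + 50)) - 99 = ((-3 + 87*(1/177) + 177/86) + 37) - 99 = ((-3 + 29/59 + 177/86) + 37) - 99 = (-2285/5074 + 37) - 99 = 185453/5074 - 99 = -316873/5074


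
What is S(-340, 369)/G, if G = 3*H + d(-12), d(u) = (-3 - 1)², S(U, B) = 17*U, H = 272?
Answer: -1445/208 ≈ -6.9471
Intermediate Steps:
d(u) = 16 (d(u) = (-4)² = 16)
G = 832 (G = 3*272 + 16 = 816 + 16 = 832)
S(-340, 369)/G = (17*(-340))/832 = -5780*1/832 = -1445/208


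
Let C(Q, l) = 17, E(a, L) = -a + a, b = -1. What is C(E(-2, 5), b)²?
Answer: 289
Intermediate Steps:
E(a, L) = 0
C(E(-2, 5), b)² = 17² = 289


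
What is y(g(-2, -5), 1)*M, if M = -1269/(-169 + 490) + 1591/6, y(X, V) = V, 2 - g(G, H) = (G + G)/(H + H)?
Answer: 167699/642 ≈ 261.21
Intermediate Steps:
g(G, H) = 2 - G/H (g(G, H) = 2 - (G + G)/(H + H) = 2 - 2*G/(2*H) = 2 - 2*G*1/(2*H) = 2 - G/H)
M = 167699/642 (M = -1269/321 + 1591*(⅙) = -1269*1/321 + 1591/6 = -423/107 + 1591/6 = 167699/642 ≈ 261.21)
y(g(-2, -5), 1)*M = 1*(167699/642) = 167699/642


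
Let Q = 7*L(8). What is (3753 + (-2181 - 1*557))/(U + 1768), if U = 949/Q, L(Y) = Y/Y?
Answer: 1421/2665 ≈ 0.53321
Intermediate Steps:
L(Y) = 1
Q = 7 (Q = 7*1 = 7)
U = 949/7 ≈ 135.57
(3753 + (-2181 - 1*557))/(U + 1768) = (3753 + (-2181 - 1*557))/(949/7 + 1768) = (3753 + (-2181 - 557))/(13325/7) = (3753 - 2738)*(7/13325) = 1015*(7/13325) = 1421/2665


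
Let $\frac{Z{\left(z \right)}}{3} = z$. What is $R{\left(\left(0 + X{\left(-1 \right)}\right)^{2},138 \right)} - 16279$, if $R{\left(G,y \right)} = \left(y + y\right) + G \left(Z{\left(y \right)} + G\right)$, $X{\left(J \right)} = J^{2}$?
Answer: $-15588$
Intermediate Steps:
$Z{\left(z \right)} = 3 z$
$R{\left(G,y \right)} = 2 y + G \left(G + 3 y\right)$ ($R{\left(G,y \right)} = \left(y + y\right) + G \left(3 y + G\right) = 2 y + G \left(G + 3 y\right)$)
$R{\left(\left(0 + X{\left(-1 \right)}\right)^{2},138 \right)} - 16279 = \left(\left(\left(0 + \left(-1\right)^{2}\right)^{2}\right)^{2} + 2 \cdot 138 + 3 \left(0 + \left(-1\right)^{2}\right)^{2} \cdot 138\right) - 16279 = \left(\left(\left(0 + 1\right)^{2}\right)^{2} + 276 + 3 \left(0 + 1\right)^{2} \cdot 138\right) - 16279 = \left(\left(1^{2}\right)^{2} + 276 + 3 \cdot 1^{2} \cdot 138\right) - 16279 = \left(1^{2} + 276 + 3 \cdot 1 \cdot 138\right) - 16279 = \left(1 + 276 + 414\right) - 16279 = 691 - 16279 = -15588$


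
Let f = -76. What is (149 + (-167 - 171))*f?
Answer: 14364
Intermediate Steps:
(149 + (-167 - 171))*f = (149 + (-167 - 171))*(-76) = (149 - 338)*(-76) = -189*(-76) = 14364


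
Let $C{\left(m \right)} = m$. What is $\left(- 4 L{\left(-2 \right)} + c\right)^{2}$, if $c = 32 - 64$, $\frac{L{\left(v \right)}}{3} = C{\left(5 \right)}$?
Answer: $8464$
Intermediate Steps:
$L{\left(v \right)} = 15$ ($L{\left(v \right)} = 3 \cdot 5 = 15$)
$c = -32$ ($c = 32 - 64 = -32$)
$\left(- 4 L{\left(-2 \right)} + c\right)^{2} = \left(\left(-4\right) 15 - 32\right)^{2} = \left(-60 - 32\right)^{2} = \left(-92\right)^{2} = 8464$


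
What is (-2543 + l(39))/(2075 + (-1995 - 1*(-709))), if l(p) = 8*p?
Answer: -2231/789 ≈ -2.8276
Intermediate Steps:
(-2543 + l(39))/(2075 + (-1995 - 1*(-709))) = (-2543 + 8*39)/(2075 + (-1995 - 1*(-709))) = (-2543 + 312)/(2075 + (-1995 + 709)) = -2231/(2075 - 1286) = -2231/789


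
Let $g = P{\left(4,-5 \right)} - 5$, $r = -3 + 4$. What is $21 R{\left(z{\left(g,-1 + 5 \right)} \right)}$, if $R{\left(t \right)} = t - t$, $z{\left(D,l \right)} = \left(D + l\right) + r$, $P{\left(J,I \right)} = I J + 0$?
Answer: $0$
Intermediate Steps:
$P{\left(J,I \right)} = I J$
$r = 1$
$g = -25$ ($g = \left(-5\right) 4 - 5 = -20 - 5 = -25$)
$z{\left(D,l \right)} = 1 + D + l$ ($z{\left(D,l \right)} = \left(D + l\right) + 1 = 1 + D + l$)
$R{\left(t \right)} = 0$
$21 R{\left(z{\left(g,-1 + 5 \right)} \right)} = 21 \cdot 0 = 0$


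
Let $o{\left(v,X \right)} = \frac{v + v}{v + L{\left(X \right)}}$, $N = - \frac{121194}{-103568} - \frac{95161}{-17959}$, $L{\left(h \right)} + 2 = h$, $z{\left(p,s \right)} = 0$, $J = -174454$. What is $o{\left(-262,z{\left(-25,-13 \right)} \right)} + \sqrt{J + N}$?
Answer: $\frac{131}{66} + \frac{i \sqrt{37719013420218583326678}}{464994428} \approx 1.9848 + 417.67 i$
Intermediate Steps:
$L{\left(h \right)} = -2 + h$
$N = \frac{6016078747}{929988856}$ ($N = \left(-121194\right) \left(- \frac{1}{103568}\right) - - \frac{95161}{17959} = \frac{60597}{51784} + \frac{95161}{17959} = \frac{6016078747}{929988856} \approx 6.469$)
$o{\left(v,X \right)} = \frac{2 v}{-2 + X + v}$ ($o{\left(v,X \right)} = \frac{v + v}{v + \left(-2 + X\right)} = \frac{2 v}{-2 + X + v}$)
$o{\left(-262,z{\left(-25,-13 \right)} \right)} + \sqrt{J + N} = 2 \left(-262\right) \frac{1}{-2 + 0 - 262} + \sqrt{-174454 + \frac{6016078747}{929988856}} = 2 \left(-262\right) \frac{1}{-264} + \sqrt{- \frac{162234259805877}{929988856}} = 2 \left(-262\right) \left(- \frac{1}{264}\right) + \frac{i \sqrt{37719013420218583326678}}{464994428} = \frac{131}{66} + \frac{i \sqrt{37719013420218583326678}}{464994428}$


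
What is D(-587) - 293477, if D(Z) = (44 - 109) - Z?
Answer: -292955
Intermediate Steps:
D(Z) = -65 - Z
D(-587) - 293477 = (-65 - 1*(-587)) - 293477 = (-65 + 587) - 293477 = 522 - 293477 = -292955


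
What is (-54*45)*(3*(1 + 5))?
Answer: -43740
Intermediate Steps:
(-54*45)*(3*(1 + 5)) = -7290*6 = -2430*18 = -43740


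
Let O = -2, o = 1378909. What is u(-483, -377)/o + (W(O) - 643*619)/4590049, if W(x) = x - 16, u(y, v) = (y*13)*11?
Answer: -123697734028/904179982363 ≈ -0.13681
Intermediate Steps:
u(y, v) = 143*y (u(y, v) = (13*y)*11 = 143*y)
W(x) = -16 + x
u(-483, -377)/o + (W(O) - 643*619)/4590049 = (143*(-483))/1378909 + ((-16 - 2) - 643*619)/4590049 = -69069*1/1378909 + (-18 - 398017)*(1/4590049) = -9867/196987 - 398035*1/4590049 = -9867/196987 - 398035/4590049 = -123697734028/904179982363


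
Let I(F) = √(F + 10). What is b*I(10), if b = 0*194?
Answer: 0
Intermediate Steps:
I(F) = √(10 + F)
b = 0
b*I(10) = 0*√(10 + 10) = 0*√20 = 0*(2*√5) = 0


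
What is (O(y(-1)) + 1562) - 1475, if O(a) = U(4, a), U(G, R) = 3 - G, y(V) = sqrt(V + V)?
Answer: 86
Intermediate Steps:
y(V) = sqrt(2)*sqrt(V) (y(V) = sqrt(2*V) = sqrt(2)*sqrt(V))
O(a) = -1 (O(a) = 3 - 1*4 = 3 - 4 = -1)
(O(y(-1)) + 1562) - 1475 = (-1 + 1562) - 1475 = 1561 - 1475 = 86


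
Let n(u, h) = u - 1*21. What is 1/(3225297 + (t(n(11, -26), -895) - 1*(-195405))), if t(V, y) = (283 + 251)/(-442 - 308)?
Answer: 125/427587661 ≈ 2.9234e-7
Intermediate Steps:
n(u, h) = -21 + u (n(u, h) = u - 21 = -21 + u)
t(V, y) = -89/125 (t(V, y) = 534/(-750) = 534*(-1/750) = -89/125)
1/(3225297 + (t(n(11, -26), -895) - 1*(-195405))) = 1/(3225297 + (-89/125 - 1*(-195405))) = 1/(3225297 + (-89/125 + 195405)) = 1/(3225297 + 24425536/125) = 1/(427587661/125) = 125/427587661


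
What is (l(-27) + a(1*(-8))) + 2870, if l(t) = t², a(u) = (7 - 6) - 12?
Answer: 3588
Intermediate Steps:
a(u) = -11 (a(u) = 1 - 12 = -11)
(l(-27) + a(1*(-8))) + 2870 = ((-27)² - 11) + 2870 = (729 - 11) + 2870 = 718 + 2870 = 3588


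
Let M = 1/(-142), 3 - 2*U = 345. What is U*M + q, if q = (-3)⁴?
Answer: 11673/142 ≈ 82.204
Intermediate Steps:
q = 81
U = -171 (U = 3/2 - ½*345 = 3/2 - 345/2 = -171)
M = -1/142 ≈ -0.0070423
U*M + q = -171*(-1/142) + 81 = 171/142 + 81 = 11673/142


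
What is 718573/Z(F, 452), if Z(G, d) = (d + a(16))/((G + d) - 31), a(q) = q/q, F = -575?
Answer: -110660242/453 ≈ -2.4428e+5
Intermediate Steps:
a(q) = 1
Z(G, d) = (1 + d)/(-31 + G + d) (Z(G, d) = (d + 1)/((G + d) - 31) = (1 + d)/(-31 + G + d))
718573/Z(F, 452) = 718573/(((1 + 452)/(-31 - 575 + 452))) = 718573/((453/(-154))) = 718573/((-1/154*453)) = 718573/(-453/154) = 718573*(-154/453) = -110660242/453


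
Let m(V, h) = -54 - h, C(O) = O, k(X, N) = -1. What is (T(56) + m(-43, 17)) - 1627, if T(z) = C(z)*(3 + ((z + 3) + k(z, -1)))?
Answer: 1718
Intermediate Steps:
T(z) = z*(5 + z) (T(z) = z*(3 + ((z + 3) - 1)) = z*(3 + ((3 + z) - 1)) = z*(3 + (2 + z)) = z*(5 + z))
(T(56) + m(-43, 17)) - 1627 = (56*(5 + 56) + (-54 - 1*17)) - 1627 = (56*61 + (-54 - 17)) - 1627 = (3416 - 71) - 1627 = 3345 - 1627 = 1718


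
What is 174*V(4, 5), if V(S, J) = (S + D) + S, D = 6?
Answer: 2436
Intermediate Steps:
V(S, J) = 6 + 2*S (V(S, J) = (S + 6) + S = (6 + S) + S = 6 + 2*S)
174*V(4, 5) = 174*(6 + 2*4) = 174*(6 + 8) = 174*14 = 2436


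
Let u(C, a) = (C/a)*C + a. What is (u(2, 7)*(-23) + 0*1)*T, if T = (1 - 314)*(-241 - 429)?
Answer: -255636490/7 ≈ -3.6519e+7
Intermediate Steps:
u(C, a) = a + C²/a (u(C, a) = C²/a + a = a + C²/a)
T = 209710 (T = -313*(-670) = 209710)
(u(2, 7)*(-23) + 0*1)*T = ((7 + 2²/7)*(-23) + 0*1)*209710 = ((7 + 4*(⅐))*(-23) + 0)*209710 = ((7 + 4/7)*(-23) + 0)*209710 = ((53/7)*(-23) + 0)*209710 = (-1219/7 + 0)*209710 = -1219/7*209710 = -255636490/7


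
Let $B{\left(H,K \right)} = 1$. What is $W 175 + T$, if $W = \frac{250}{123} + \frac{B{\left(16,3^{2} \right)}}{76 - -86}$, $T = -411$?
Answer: $- \frac{360187}{6642} \approx -54.229$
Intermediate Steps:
$W = \frac{13541}{6642}$ ($W = \frac{250}{123} + 1 \frac{1}{76 - -86} = 250 \cdot \frac{1}{123} + 1 \frac{1}{76 + 86} = \frac{250}{123} + 1 \cdot \frac{1}{162} = \frac{250}{123} + \frac{1}{162} = \frac{13541}{6642} \approx 2.0387$)
$W 175 + T = \frac{13541}{6642} \cdot 175 - 411 = \frac{2369675}{6642} - 411 = - \frac{360187}{6642}$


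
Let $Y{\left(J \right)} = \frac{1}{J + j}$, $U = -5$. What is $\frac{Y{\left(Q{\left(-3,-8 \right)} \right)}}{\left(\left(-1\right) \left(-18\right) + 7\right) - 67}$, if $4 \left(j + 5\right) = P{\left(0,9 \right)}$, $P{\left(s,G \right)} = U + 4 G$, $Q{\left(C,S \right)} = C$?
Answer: $\frac{2}{21} \approx 0.095238$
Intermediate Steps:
$P{\left(s,G \right)} = -5 + 4 G$
$j = \frac{11}{4}$ ($j = -5 + \frac{-5 + 4 \cdot 9}{4} = -5 + \frac{-5 + 36}{4} = -5 + \frac{1}{4} \cdot 31 = -5 + \frac{31}{4} = \frac{11}{4} \approx 2.75$)
$Y{\left(J \right)} = \frac{1}{\frac{11}{4} + J}$ ($Y{\left(J \right)} = \frac{1}{J + \frac{11}{4}} = \frac{1}{\frac{11}{4} + J}$)
$\frac{Y{\left(Q{\left(-3,-8 \right)} \right)}}{\left(\left(-1\right) \left(-18\right) + 7\right) - 67} = \frac{4 \frac{1}{11 + 4 \left(-3\right)}}{\left(\left(-1\right) \left(-18\right) + 7\right) - 67} = \frac{4 \frac{1}{11 - 12}}{\left(18 + 7\right) - 67} = \frac{4 \frac{1}{-1}}{25 - 67} = \frac{4 \left(-1\right)}{-42} = \left(- \frac{1}{42}\right) \left(-4\right) = \frac{2}{21}$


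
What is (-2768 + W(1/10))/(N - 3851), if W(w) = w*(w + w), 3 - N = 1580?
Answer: 138399/271400 ≈ 0.50994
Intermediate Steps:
N = -1577 (N = 3 - 1*1580 = 3 - 1580 = -1577)
W(w) = 2*w**2 (W(w) = w*(2*w) = 2*w**2)
(-2768 + W(1/10))/(N - 3851) = (-2768 + 2*(1/10)**2)/(-1577 - 3851) = (-2768 + 2*(1/10)**2)/(-5428) = (-2768 + 2*(1/100))*(-1/5428) = (-2768 + 1/50)*(-1/5428) = -138399/50*(-1/5428) = 138399/271400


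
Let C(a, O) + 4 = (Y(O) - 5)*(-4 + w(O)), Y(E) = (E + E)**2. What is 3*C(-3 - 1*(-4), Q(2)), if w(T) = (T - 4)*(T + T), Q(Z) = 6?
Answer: 8328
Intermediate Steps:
Y(E) = 4*E**2 (Y(E) = (2*E)**2 = 4*E**2)
w(T) = 2*T*(-4 + T) (w(T) = (-4 + T)*(2*T) = 2*T*(-4 + T))
C(a, O) = -4 + (-5 + 4*O**2)*(-4 + 2*O*(-4 + O)) (C(a, O) = -4 + (4*O**2 - 5)*(-4 + 2*O*(-4 + O)) = -4 + (-5 + 4*O**2)*(-4 + 2*O*(-4 + O)))
3*C(-3 - 1*(-4), Q(2)) = 3*(16 - 32*6**3 - 26*6**2 + 8*6**4 + 40*6) = 3*(16 - 32*216 - 26*36 + 8*1296 + 240) = 3*(16 - 6912 - 936 + 10368 + 240) = 3*2776 = 8328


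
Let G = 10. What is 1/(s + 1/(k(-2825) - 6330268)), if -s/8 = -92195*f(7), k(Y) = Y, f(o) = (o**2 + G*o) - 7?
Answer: 6333093/523156040184959 ≈ 1.2106e-8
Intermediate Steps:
f(o) = -7 + o**2 + 10*o (f(o) = (o**2 + 10*o) - 7 = -7 + o**2 + 10*o)
s = 82606720 (s = -(-737560)*(-7 + 7**2 + 10*7) = -(-737560)*(-7 + 49 + 70) = -(-737560)*112 = -8*(-10325840) = 82606720)
1/(s + 1/(k(-2825) - 6330268)) = 1/(82606720 + 1/(-2825 - 6330268)) = 1/(82606720 + 1/(-6333093)) = 1/(82606720 - 1/6333093) = 1/(523156040184959/6333093) = 6333093/523156040184959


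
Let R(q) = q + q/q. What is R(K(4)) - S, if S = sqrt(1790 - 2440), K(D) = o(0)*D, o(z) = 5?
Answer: 21 - 5*I*sqrt(26) ≈ 21.0 - 25.495*I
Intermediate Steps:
K(D) = 5*D
S = 5*I*sqrt(26) (S = sqrt(-650) = 5*I*sqrt(26) ≈ 25.495*I)
R(q) = 1 + q (R(q) = q + 1 = 1 + q)
R(K(4)) - S = (1 + 5*4) - 5*I*sqrt(26) = (1 + 20) - 5*I*sqrt(26) = 21 - 5*I*sqrt(26)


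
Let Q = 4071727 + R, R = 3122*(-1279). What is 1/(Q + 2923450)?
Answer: 1/3002139 ≈ 3.3310e-7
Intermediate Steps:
R = -3993038
Q = 78689 (Q = 4071727 - 3993038 = 78689)
1/(Q + 2923450) = 1/(78689 + 2923450) = 1/3002139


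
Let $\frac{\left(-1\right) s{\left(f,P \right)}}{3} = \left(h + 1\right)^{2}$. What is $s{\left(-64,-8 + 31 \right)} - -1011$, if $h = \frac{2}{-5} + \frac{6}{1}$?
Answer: $\frac{22008}{25} \approx 880.32$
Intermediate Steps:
$h = \frac{28}{5}$ ($h = 2 \left(- \frac{1}{5}\right) + 6 \cdot 1 = - \frac{2}{5} + 6 = \frac{28}{5} \approx 5.6$)
$s{\left(f,P \right)} = - \frac{3267}{25}$ ($s{\left(f,P \right)} = - 3 \left(\frac{28}{5} + 1\right)^{2} = - 3 \left(\frac{33}{5}\right)^{2} = \left(-3\right) \frac{1089}{25} = - \frac{3267}{25}$)
$s{\left(-64,-8 + 31 \right)} - -1011 = - \frac{3267}{25} - -1011 = - \frac{3267}{25} + 1011 = \frac{22008}{25}$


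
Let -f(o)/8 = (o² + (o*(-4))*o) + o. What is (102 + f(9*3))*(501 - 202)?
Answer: 5197218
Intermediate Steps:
f(o) = -8*o + 24*o² (f(o) = -8*((o² + (o*(-4))*o) + o) = -8*((o² + (-4*o)*o) + o) = -8*((o² - 4*o²) + o) = -8*(-3*o² + o) = -8*(o - 3*o²) = -8*o + 24*o²)
(102 + f(9*3))*(501 - 202) = (102 + 8*(9*3)*(-1 + 3*(9*3)))*(501 - 202) = (102 + 8*27*(-1 + 3*27))*299 = (102 + 8*27*(-1 + 81))*299 = (102 + 8*27*80)*299 = (102 + 17280)*299 = 17382*299 = 5197218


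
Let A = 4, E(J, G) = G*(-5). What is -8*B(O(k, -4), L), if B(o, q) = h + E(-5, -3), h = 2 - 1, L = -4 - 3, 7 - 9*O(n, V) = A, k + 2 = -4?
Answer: -128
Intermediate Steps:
k = -6 (k = -2 - 4 = -6)
E(J, G) = -5*G
O(n, V) = ⅓ (O(n, V) = 7/9 - ⅑*4 = 7/9 - 4/9 = ⅓)
L = -7
h = 1
B(o, q) = 16 (B(o, q) = 1 - 5*(-3) = 1 + 15 = 16)
-8*B(O(k, -4), L) = -8*16 = -128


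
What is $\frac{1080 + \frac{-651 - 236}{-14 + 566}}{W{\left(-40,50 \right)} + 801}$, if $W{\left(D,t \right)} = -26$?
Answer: $\frac{595273}{427800} \approx 1.3915$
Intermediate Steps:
$\frac{1080 + \frac{-651 - 236}{-14 + 566}}{W{\left(-40,50 \right)} + 801} = \frac{1080 + \frac{-651 - 236}{-14 + 566}}{-26 + 801} = \frac{1080 - \frac{887}{552}}{775} = \left(1080 - \frac{887}{552}\right) \frac{1}{775} = \frac{595273}{552} \cdot \frac{1}{775} = \frac{595273}{427800}$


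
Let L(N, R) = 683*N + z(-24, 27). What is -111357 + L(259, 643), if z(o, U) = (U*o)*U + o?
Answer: 48020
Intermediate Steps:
z(o, U) = o + o*U² (z(o, U) = o*U² + o = o + o*U²)
L(N, R) = -17520 + 683*N (L(N, R) = 683*N - 24*(1 + 27²) = 683*N - 24*(1 + 729) = 683*N - 24*730 = 683*N - 17520 = -17520 + 683*N)
-111357 + L(259, 643) = -111357 + (-17520 + 683*259) = -111357 + (-17520 + 176897) = -111357 + 159377 = 48020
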